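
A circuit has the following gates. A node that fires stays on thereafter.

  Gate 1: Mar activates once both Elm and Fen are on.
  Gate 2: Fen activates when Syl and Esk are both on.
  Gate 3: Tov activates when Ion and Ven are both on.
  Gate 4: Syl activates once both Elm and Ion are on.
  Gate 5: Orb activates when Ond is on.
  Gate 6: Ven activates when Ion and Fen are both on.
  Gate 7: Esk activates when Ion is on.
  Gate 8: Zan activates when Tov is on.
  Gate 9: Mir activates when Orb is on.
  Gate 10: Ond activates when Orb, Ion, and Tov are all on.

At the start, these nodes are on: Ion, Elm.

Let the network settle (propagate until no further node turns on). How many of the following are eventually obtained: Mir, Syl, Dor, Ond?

1

Gate 4: Elm and Ion on → Syl on.
Mir would need Orb (Gate 9), but Orb never turns on.
Syl: reached.
No rule produces Dor, and it is not given.
Ond would need Orb, Ion, and Tov (Gate 10), but Orb never turns on.
Reached: Syl — 1 of the 4.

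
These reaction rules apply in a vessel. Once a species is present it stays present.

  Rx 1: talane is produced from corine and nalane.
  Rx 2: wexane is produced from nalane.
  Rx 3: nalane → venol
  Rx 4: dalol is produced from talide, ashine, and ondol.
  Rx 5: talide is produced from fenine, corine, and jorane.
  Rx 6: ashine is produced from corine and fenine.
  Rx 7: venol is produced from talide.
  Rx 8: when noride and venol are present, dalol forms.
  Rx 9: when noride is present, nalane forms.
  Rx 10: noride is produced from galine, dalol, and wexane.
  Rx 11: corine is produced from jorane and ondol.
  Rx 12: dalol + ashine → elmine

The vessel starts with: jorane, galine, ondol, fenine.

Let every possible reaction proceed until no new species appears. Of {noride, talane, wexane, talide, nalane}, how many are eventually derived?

1

jorane and ondol present → corine forms (Rx 11).
fenine, corine, and jorane present → talide forms (Rx 5).
noride would need galine, dalol, and wexane (Rx 10), but wexane never forms.
talane would need corine and nalane (Rx 1), but nalane never forms.
wexane would need nalane (Rx 2), but nalane never forms.
talide: reached.
nalane would need noride (Rx 9), but noride never forms.
Reached: talide — 1 of the 5.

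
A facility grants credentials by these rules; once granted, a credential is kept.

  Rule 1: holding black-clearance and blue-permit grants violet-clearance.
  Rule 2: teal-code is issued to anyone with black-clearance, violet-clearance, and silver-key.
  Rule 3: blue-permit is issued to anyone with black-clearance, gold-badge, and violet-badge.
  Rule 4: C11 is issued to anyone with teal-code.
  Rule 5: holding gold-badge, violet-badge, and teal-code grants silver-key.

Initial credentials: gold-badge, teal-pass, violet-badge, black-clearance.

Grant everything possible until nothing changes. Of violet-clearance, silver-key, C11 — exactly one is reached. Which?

violet-clearance

Holding black-clearance, gold-badge, and violet-badge grants blue-permit (Rule 3).
Holding black-clearance and blue-permit grants violet-clearance (Rule 1).
C11 would need teal-code (Rule 4), but teal-code is never granted. silver-key would need gold-badge, violet-badge, and teal-code (Rule 5), but teal-code is never granted.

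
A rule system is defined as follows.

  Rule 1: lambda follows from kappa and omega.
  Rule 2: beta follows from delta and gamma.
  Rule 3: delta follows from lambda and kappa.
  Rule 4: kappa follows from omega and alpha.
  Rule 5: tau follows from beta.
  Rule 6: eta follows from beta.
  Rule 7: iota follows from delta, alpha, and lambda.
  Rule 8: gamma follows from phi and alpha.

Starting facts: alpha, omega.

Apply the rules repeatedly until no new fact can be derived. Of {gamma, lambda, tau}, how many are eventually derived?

1

From omega and alpha, Rule 4 gives kappa.
kappa and omega hold, so lambda follows (Rule 1).
gamma would need phi and alpha (Rule 8), but phi is never established.
lambda: reached.
tau would need beta (Rule 5), but beta is never established.
Reached: lambda — 1 of the 3.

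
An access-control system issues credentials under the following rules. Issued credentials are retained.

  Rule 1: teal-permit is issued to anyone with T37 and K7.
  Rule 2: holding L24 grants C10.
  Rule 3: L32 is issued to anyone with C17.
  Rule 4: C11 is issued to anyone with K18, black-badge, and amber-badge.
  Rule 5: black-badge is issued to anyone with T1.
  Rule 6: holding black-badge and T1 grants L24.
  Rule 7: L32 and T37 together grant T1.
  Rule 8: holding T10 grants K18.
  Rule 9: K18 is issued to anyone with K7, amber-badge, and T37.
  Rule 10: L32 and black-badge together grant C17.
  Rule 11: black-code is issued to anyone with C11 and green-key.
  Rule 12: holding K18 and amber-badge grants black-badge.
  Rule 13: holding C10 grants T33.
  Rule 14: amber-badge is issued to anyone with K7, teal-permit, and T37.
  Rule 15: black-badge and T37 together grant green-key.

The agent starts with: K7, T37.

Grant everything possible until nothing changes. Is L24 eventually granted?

No

L24 would need black-badge and T1 (Rule 6), but T1 is never granted.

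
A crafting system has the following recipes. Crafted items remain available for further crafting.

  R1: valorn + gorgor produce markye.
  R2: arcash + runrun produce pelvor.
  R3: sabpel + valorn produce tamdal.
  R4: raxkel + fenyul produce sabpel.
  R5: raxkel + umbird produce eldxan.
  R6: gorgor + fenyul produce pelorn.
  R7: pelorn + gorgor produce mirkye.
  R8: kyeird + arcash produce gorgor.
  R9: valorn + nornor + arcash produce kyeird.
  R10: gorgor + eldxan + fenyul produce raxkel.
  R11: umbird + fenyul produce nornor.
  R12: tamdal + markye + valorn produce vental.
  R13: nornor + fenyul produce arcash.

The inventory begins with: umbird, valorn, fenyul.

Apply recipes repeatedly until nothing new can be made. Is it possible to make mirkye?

Yes

umbird + fenyul → nornor (R11).
Using R13, nornor and fenyul make arcash.
valorn + nornor + arcash → kyeird (R9).
Using R8, kyeird and arcash make gorgor.
Using R6, gorgor and fenyul make pelorn.
pelorn + gorgor → mirkye (R7).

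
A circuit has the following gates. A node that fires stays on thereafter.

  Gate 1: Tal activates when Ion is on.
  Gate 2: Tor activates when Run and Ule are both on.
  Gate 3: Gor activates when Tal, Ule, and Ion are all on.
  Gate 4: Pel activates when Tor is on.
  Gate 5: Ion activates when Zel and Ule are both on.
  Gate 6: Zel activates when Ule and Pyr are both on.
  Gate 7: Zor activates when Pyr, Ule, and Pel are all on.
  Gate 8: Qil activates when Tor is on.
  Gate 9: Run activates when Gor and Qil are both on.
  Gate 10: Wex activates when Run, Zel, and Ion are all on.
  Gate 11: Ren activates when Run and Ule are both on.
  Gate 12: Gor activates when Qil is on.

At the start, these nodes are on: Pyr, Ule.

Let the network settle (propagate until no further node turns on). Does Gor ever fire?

Gate 6: Ule and Pyr on → Zel on.
Gate 5: Zel and Ule on → Ion on.
Ion is on, so Tal activates (Gate 1).
Tal, Ule, and Ion are on, so Gor activates (Gate 3).

Yes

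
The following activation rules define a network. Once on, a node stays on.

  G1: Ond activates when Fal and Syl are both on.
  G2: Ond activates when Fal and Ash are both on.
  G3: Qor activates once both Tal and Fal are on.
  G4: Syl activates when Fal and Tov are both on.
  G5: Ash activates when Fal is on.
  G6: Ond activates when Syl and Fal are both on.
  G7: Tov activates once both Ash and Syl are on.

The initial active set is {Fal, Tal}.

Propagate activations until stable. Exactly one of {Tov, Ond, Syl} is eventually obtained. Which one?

Ond

G5: Fal on → Ash on.
G2: Fal and Ash on → Ond on.
Tov would need Ash and Syl (G7), but Syl never turns on. Syl would need Fal and Tov (G4), but Tov never turns on.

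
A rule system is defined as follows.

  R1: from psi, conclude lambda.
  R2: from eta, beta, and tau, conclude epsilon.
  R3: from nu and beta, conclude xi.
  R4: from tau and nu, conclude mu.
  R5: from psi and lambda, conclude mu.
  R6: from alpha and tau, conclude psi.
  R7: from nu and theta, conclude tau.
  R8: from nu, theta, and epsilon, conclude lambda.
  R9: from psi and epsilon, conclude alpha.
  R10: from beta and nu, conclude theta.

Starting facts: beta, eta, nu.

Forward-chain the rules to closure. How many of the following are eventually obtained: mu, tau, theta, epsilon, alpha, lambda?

5

From beta and nu, R10 gives theta.
From nu and theta, R7 gives tau.
eta, beta, and tau hold, so epsilon follows (R2).
tau and nu hold, so mu follows (R4).
From nu, theta, and epsilon, R8 gives lambda.
mu: reached.
tau: reached.
theta: reached.
epsilon: reached.
alpha would need psi and epsilon (R9), but psi is never established.
lambda: reached.
Reached: mu, tau, theta, epsilon, and lambda — 5 of the 6.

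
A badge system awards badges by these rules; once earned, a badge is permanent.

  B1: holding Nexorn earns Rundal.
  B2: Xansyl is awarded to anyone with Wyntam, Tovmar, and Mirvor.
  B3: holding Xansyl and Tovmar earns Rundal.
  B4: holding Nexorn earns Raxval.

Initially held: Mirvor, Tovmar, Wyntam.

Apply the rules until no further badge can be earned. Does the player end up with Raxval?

Raxval would need Nexorn (B4), but Nexorn is never earned.

No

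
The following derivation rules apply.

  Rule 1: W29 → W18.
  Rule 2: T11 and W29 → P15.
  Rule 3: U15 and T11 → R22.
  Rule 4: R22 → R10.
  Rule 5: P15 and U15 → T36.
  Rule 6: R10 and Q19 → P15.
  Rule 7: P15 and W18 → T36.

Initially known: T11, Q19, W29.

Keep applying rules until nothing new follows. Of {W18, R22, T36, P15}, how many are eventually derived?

3

T11 and W29 hold, so P15 follows (Rule 2).
W29 holds, so W18 follows (Rule 1).
From P15 and W18, Rule 7 gives T36.
W18: reached.
R22 would need U15 and T11 (Rule 3), but U15 is never established.
T36: reached.
P15: reached.
Reached: W18, T36, and P15 — 3 of the 4.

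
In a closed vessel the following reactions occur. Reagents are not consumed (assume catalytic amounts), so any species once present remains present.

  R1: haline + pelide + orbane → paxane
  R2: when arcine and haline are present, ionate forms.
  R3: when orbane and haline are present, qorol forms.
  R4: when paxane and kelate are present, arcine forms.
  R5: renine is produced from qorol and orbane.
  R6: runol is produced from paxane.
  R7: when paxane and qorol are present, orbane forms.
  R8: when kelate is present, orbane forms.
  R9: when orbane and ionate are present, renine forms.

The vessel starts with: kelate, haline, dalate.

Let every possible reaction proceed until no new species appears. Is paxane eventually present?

paxane would need haline, pelide, and orbane (R1), but pelide never forms.

No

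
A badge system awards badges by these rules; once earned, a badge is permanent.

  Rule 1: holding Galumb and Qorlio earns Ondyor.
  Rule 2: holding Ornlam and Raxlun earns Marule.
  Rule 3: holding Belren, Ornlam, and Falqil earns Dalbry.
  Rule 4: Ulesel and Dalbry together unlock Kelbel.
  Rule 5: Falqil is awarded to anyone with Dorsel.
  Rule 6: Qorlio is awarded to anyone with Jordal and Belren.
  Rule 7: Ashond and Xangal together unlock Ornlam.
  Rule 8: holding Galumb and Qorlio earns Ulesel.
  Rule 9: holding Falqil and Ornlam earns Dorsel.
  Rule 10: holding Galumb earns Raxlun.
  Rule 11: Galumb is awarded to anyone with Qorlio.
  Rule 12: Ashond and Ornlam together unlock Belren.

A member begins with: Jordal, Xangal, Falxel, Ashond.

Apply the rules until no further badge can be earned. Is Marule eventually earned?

Yes

With Ashond and Xangal, Ornlam is earned (Rule 7).
With Ashond and Ornlam, Belren is earned (Rule 12).
With Jordal and Belren, Qorlio is earned (Rule 6).
With Qorlio, Galumb is earned (Rule 11).
With Galumb, Raxlun is earned (Rule 10).
With Ornlam and Raxlun, Marule is earned (Rule 2).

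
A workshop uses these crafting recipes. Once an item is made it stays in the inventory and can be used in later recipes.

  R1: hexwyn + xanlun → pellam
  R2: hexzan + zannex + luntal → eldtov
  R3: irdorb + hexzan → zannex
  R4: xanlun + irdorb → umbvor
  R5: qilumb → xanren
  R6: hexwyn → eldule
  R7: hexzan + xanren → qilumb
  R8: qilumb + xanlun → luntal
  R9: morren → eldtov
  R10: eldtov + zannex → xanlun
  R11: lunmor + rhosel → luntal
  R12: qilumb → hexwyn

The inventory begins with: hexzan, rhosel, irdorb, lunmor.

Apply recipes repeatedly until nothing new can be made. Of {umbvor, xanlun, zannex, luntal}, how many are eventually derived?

irdorb + hexzan → zannex (R3).
Using R11, lunmor and rhosel make luntal.
hexzan + zannex + luntal → eldtov (R2).
Using R10, eldtov and zannex make xanlun.
xanlun + irdorb → umbvor (R4).
umbvor: reached.
xanlun: reached.
zannex: reached.
luntal: reached.
All 4 are reached.

4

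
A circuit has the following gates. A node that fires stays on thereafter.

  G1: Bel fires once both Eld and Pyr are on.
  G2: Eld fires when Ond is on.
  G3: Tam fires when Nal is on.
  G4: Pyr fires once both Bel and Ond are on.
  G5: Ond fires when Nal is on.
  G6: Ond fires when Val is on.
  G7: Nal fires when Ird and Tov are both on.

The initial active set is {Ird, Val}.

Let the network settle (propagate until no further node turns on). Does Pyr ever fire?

No

Pyr would need Bel and Ond (G4), but Bel never turns on.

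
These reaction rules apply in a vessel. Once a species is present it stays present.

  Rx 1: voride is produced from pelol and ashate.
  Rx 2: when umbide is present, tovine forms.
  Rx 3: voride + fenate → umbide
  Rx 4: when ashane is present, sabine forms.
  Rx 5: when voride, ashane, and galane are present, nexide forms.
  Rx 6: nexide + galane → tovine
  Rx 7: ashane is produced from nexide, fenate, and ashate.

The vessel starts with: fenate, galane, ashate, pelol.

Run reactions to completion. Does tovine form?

Yes

pelol and ashate present → voride forms (Rx 1).
voride and fenate present → umbide forms (Rx 3).
umbide present → tovine forms (Rx 2).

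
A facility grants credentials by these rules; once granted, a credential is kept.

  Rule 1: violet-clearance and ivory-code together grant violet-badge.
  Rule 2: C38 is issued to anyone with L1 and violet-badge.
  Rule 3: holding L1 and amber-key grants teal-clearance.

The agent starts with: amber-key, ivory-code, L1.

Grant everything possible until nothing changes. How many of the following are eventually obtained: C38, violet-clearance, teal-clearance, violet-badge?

Holding L1 and amber-key grants teal-clearance (Rule 3).
C38 would need L1 and violet-badge (Rule 2), but violet-badge is never granted.
No rule produces violet-clearance, and it is not given.
teal-clearance: reached.
violet-badge would need violet-clearance and ivory-code (Rule 1), but violet-clearance is never granted.
Reached: teal-clearance — 1 of the 4.

1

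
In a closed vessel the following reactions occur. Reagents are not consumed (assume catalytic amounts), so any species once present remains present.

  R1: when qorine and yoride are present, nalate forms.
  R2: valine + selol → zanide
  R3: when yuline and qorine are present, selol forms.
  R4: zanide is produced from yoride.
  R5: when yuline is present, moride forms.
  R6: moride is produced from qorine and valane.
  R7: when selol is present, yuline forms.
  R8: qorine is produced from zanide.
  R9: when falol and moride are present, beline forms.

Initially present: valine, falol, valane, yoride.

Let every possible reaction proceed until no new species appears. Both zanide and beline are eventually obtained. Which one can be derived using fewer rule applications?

zanide: yoride present → zanide forms (R4). [1 rule application]
beline: yoride present → zanide forms (R4). zanide present → qorine forms (R8). qorine and valane present → moride forms (R6). falol and moride present → beline forms (R9). [4 rule applications]
zanide needs fewer.

zanide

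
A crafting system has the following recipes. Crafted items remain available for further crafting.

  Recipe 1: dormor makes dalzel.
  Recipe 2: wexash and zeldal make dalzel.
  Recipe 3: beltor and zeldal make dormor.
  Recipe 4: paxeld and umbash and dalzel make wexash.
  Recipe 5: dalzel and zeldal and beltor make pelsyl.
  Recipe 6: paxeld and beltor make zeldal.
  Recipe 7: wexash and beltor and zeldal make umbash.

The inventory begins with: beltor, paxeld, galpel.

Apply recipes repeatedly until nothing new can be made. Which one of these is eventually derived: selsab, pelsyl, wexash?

Using Recipe 6, paxeld and beltor make zeldal.
beltor and zeldal → dormor (Recipe 3).
Using Recipe 1, dormor makes dalzel.
dalzel and zeldal and beltor → pelsyl (Recipe 5).
wexash would need paxeld, umbash, and dalzel (Recipe 4), but umbash is never obtained. No rule produces selsab, and it is not given.

pelsyl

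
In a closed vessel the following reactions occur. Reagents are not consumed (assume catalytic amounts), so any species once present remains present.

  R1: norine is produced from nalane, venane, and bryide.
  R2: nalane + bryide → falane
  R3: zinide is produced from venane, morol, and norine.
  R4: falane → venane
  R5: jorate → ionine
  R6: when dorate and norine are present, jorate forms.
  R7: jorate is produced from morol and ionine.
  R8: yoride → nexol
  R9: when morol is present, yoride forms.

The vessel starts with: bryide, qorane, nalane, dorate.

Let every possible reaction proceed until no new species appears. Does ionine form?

nalane and bryide present → falane forms (R2).
falane present → venane forms (R4).
nalane, venane, and bryide present → norine forms (R1).
dorate and norine present → jorate forms (R6).
jorate present → ionine forms (R5).

Yes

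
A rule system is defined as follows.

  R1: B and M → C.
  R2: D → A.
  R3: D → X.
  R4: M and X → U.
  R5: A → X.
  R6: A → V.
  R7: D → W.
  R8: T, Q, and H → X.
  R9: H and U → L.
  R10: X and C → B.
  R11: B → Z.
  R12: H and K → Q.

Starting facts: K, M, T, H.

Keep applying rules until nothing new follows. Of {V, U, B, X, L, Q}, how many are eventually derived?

4

From H and K, R12 gives Q.
T, Q, and H hold, so X follows (R8).
M and X hold, so U follows (R4).
H and U hold, so L follows (R9).
V would need A (R6), but A is never established.
U: reached.
B would need X and C (R10), but C is never established.
X: reached.
L: reached.
Q: reached.
Reached: U, X, L, and Q — 4 of the 6.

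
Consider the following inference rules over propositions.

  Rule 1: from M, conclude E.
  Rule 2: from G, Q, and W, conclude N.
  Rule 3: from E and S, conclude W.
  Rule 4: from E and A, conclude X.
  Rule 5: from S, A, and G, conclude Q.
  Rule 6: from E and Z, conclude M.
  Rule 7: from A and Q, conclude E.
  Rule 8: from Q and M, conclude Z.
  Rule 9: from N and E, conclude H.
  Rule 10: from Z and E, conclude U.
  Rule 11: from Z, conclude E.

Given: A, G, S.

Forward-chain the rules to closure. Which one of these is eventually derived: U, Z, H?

H

S, A, and G hold, so Q follows (Rule 5).
A and Q hold, so E follows (Rule 7).
From E and S, Rule 3 gives W.
From G, Q, and W, Rule 2 gives N.
From N and E, Rule 9 gives H.
U would need Z and E (Rule 10), but Z is never established. Z would need Q and M (Rule 8), but M is never established.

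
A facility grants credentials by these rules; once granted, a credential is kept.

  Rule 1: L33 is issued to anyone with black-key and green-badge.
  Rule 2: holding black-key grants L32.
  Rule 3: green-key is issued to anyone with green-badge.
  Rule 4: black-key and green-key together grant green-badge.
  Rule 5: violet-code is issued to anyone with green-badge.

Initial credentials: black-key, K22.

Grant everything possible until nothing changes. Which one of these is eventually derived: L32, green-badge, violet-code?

L32

Holding black-key grants L32 (Rule 2).
green-badge would need black-key and green-key (Rule 4), but green-key is never granted. violet-code would need green-badge (Rule 5), but green-badge is never granted.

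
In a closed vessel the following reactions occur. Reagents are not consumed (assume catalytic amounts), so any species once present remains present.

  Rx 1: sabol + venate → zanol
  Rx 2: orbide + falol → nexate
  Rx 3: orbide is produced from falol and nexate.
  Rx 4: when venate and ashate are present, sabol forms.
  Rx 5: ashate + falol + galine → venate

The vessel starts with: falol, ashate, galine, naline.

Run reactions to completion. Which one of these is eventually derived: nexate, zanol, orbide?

ashate, falol, and galine present → venate forms (Rx 5).
venate and ashate present → sabol forms (Rx 4).
sabol and venate present → zanol forms (Rx 1).
orbide would need falol and nexate (Rx 3), but nexate never forms. nexate would need orbide and falol (Rx 2), but orbide never forms.

zanol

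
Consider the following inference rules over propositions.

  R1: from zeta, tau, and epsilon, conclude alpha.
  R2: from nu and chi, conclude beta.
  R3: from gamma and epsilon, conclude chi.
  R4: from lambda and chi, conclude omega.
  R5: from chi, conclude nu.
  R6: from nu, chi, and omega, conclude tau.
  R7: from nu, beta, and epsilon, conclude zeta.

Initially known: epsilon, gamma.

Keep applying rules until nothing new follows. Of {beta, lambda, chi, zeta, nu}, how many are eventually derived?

4

From gamma and epsilon, R3 gives chi.
chi holds, so nu follows (R5).
nu and chi hold, so beta follows (R2).
From nu, beta, and epsilon, R7 gives zeta.
beta: reached.
No rule produces lambda, and it is not given.
chi: reached.
zeta: reached.
nu: reached.
Reached: beta, chi, zeta, and nu — 4 of the 5.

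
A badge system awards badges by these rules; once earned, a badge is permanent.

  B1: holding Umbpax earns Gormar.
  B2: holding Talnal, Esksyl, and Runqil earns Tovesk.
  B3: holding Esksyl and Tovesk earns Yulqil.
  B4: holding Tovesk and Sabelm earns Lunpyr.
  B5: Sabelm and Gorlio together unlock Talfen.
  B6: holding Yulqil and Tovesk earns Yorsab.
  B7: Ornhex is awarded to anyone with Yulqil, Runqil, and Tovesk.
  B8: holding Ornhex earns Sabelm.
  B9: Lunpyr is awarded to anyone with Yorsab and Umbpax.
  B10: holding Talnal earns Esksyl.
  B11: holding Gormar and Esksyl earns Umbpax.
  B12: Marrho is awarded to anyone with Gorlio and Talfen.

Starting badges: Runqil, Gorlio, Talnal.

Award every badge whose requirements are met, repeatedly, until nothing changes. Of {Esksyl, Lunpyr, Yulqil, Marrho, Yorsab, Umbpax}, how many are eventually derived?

5

With Talnal, Esksyl is earned (B10).
With Talnal, Esksyl, and Runqil, Tovesk is earned (B2).
With Esksyl and Tovesk, Yulqil is earned (B3).
With Yulqil and Tovesk, Yorsab is earned (B6).
With Yulqil, Runqil, and Tovesk, Ornhex is earned (B7).
With Ornhex, Sabelm is earned (B8).
With Tovesk and Sabelm, Lunpyr is earned (B4).
With Sabelm and Gorlio, Talfen is earned (B5).
With Gorlio and Talfen, Marrho is earned (B12).
Esksyl: reached.
Lunpyr: reached.
Yulqil: reached.
Marrho: reached.
Yorsab: reached.
Umbpax would need Gormar and Esksyl (B11), but Gormar is never earned.
Reached: Esksyl, Lunpyr, Yulqil, Marrho, and Yorsab — 5 of the 6.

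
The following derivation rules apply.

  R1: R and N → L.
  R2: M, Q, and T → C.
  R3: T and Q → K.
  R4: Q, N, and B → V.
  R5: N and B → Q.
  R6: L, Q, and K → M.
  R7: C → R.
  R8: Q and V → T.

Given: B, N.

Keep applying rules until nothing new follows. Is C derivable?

No

C would need M, Q, and T (R2), but M is never established.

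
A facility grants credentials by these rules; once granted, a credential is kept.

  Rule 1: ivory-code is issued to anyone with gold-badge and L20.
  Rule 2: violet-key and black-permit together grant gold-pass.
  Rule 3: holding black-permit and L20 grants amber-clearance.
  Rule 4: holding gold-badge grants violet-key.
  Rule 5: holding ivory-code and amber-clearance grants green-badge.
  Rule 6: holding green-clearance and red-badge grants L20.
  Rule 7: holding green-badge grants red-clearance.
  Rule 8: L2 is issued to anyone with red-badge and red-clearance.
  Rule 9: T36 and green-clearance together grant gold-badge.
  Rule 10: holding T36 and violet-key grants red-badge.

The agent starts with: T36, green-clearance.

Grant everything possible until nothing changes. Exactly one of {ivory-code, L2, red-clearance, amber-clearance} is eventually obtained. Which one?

Holding T36 and green-clearance grants gold-badge (Rule 9).
Holding gold-badge grants violet-key (Rule 4).
Holding T36 and violet-key grants red-badge (Rule 10).
Holding green-clearance and red-badge grants L20 (Rule 6).
Holding gold-badge and L20 grants ivory-code (Rule 1).
red-clearance would need green-badge (Rule 7), but green-badge is never granted. amber-clearance would need black-permit and L20 (Rule 3), but black-permit is never granted. L2 would need red-badge and red-clearance (Rule 8), but red-clearance is never granted.

ivory-code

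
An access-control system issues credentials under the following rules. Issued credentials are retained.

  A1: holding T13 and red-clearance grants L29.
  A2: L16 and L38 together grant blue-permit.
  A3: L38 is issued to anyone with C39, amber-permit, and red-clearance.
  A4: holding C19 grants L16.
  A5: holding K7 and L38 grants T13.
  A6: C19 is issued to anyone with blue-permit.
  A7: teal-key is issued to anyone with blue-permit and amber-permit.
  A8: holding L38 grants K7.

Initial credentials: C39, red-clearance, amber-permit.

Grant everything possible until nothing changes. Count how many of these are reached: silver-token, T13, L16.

Holding C39, amber-permit, and red-clearance grants L38 (A3).
Holding L38 grants K7 (A8).
Holding K7 and L38 grants T13 (A5).
No rule produces silver-token, and it is not given.
T13: reached.
L16 would need C19 (A4), but C19 is never granted.
Reached: T13 — 1 of the 3.

1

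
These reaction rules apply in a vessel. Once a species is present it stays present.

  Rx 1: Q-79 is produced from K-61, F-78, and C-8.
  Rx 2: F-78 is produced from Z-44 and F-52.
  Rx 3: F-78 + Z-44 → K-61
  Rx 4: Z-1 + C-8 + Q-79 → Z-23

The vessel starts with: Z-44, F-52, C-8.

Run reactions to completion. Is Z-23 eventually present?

Z-23 would need Z-1, C-8, and Q-79 (Rx 4), but Z-1 never forms.

No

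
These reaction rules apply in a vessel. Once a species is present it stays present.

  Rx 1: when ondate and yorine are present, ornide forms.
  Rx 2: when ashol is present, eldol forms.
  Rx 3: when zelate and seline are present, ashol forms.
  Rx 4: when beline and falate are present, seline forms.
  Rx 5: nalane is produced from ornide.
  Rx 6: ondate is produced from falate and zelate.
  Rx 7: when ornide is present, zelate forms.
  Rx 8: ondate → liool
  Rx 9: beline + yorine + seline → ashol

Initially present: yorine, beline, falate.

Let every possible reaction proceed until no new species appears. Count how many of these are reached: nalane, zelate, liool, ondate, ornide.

nalane would need ornide (Rx 5), but ornide never forms.
zelate would need ornide (Rx 7), but ornide never forms.
liool would need ondate (Rx 8), but ondate never forms.
ondate would need falate and zelate (Rx 6), but zelate never forms.
ornide would need ondate and yorine (Rx 1), but ondate never forms.
None of the 5 are reached.

0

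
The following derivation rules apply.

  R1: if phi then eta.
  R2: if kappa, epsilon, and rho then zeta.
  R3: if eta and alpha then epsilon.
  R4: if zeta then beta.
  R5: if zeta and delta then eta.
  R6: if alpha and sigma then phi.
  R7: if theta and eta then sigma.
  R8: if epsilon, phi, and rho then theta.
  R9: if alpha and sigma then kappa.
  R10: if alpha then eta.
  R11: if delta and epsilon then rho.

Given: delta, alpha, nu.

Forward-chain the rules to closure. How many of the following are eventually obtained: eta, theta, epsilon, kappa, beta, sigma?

alpha holds, so eta follows (R10).
eta and alpha hold, so epsilon follows (R3).
eta: reached.
theta would need epsilon, phi, and rho (R8), but phi is never established.
epsilon: reached.
kappa would need alpha and sigma (R9), but sigma is never established.
beta would need zeta (R4), but zeta is never established.
sigma would need theta and eta (R7), but theta is never established.
Reached: eta and epsilon — 2 of the 6.

2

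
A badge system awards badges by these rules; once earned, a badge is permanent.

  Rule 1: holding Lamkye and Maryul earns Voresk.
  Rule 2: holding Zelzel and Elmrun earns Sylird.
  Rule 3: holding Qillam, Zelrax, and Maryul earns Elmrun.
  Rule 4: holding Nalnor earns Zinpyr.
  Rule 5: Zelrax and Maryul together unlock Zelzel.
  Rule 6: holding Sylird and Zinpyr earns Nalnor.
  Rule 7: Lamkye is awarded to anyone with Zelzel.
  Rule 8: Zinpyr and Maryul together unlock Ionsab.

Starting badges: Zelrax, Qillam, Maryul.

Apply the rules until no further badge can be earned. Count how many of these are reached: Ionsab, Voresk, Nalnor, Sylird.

With Qillam, Zelrax, and Maryul, Elmrun is earned (Rule 3).
With Zelrax and Maryul, Zelzel is earned (Rule 5).
With Zelzel, Lamkye is earned (Rule 7).
With Zelzel and Elmrun, Sylird is earned (Rule 2).
With Lamkye and Maryul, Voresk is earned (Rule 1).
Ionsab would need Zinpyr and Maryul (Rule 8), but Zinpyr is never earned.
Voresk: reached.
Nalnor would need Sylird and Zinpyr (Rule 6), but Zinpyr is never earned.
Sylird: reached.
Reached: Voresk and Sylird — 2 of the 4.

2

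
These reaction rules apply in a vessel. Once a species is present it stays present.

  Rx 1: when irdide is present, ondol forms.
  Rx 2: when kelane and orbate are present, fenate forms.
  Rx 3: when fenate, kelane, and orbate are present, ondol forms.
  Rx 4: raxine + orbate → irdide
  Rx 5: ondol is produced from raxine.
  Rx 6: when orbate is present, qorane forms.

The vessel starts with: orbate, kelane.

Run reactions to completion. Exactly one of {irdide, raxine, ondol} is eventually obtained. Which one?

ondol

kelane and orbate present → fenate forms (Rx 2).
fenate, kelane, and orbate present → ondol forms (Rx 3).
irdide would need raxine and orbate (Rx 4), but raxine never forms. No rule produces raxine, and it is not given.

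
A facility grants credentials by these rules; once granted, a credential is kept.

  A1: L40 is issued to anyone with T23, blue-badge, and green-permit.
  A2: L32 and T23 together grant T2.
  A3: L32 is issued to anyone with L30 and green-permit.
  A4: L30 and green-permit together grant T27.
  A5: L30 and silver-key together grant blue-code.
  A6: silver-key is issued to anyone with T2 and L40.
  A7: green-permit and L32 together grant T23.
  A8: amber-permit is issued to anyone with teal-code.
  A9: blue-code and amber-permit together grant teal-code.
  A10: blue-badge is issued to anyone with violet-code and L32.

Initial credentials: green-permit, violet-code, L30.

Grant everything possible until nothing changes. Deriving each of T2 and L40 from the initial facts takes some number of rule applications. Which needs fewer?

T2: Holding L30 and green-permit grants L32 (A3). Holding green-permit and L32 grants T23 (A7). Holding L32 and T23 grants T2 (A2). [3 rule applications]
L40: Holding L30 and green-permit grants L32 (A3). Holding green-permit and L32 grants T23 (A7). Holding violet-code and L32 grants blue-badge (A10). Holding T23, blue-badge, and green-permit grants L40 (A1). [4 rule applications]
T2 needs fewer.

T2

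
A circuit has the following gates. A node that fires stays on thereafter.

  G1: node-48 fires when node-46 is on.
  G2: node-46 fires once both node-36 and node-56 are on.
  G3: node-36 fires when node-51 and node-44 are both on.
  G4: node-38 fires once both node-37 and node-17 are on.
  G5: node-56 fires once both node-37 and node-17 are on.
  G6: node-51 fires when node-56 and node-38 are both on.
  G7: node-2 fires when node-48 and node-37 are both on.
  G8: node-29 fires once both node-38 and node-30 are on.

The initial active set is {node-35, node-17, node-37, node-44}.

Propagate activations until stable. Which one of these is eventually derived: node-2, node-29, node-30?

node-2

G4: node-37 and node-17 on → node-38 on.
G5: node-37 and node-17 on → node-56 on.
node-56 and node-38 are on, so node-51 fires (G6).
G3: node-51 and node-44 on → node-36 on.
G2: node-36 and node-56 on → node-46 on.
G1: node-46 on → node-48 on.
node-48 and node-37 are on, so node-2 fires (G7).
node-29 would need node-38 and node-30 (G8), but node-30 never turns on. No rule produces node-30, and it is not given.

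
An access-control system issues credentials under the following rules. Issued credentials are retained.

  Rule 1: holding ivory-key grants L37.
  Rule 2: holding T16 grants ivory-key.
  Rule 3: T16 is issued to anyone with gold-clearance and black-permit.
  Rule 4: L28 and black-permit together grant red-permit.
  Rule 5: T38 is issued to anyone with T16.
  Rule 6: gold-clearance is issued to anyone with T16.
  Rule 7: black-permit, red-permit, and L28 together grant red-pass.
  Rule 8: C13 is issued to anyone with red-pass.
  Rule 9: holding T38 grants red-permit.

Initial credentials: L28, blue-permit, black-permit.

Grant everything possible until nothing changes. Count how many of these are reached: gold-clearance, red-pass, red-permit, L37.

2

Holding L28 and black-permit grants red-permit (Rule 4).
Holding black-permit, red-permit, and L28 grants red-pass (Rule 7).
gold-clearance would need T16 (Rule 6), but T16 is never granted.
red-pass: reached.
red-permit: reached.
L37 would need ivory-key (Rule 1), but ivory-key is never granted.
Reached: red-pass and red-permit — 2 of the 4.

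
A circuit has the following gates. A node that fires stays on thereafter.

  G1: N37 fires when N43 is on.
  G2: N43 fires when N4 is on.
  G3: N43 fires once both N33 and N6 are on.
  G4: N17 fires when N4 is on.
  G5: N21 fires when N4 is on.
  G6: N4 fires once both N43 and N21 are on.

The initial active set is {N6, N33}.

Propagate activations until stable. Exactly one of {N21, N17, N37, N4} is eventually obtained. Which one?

N37

G3: N33 and N6 on → N43 on.
G1: N43 on → N37 on.
N4 would need N43 and N21 (G6), but N21 never turns on. N17 would need N4 (G4), but N4 never turns on. N21 would need N4 (G5), but N4 never turns on.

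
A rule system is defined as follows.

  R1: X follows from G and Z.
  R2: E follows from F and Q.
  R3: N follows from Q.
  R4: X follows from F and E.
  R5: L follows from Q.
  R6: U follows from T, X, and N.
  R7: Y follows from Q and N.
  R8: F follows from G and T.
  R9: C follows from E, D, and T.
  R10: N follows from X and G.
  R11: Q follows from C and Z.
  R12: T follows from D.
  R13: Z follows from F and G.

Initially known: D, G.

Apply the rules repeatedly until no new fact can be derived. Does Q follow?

No

Q would need C and Z (R11), but C is never established.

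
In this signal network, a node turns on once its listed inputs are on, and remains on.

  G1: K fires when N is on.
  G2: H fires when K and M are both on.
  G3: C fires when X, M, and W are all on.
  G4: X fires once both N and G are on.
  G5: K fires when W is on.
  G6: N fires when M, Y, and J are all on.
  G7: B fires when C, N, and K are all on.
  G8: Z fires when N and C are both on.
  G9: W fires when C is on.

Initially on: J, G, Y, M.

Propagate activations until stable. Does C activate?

C would need X, M, and W (G3), but W never turns on.

No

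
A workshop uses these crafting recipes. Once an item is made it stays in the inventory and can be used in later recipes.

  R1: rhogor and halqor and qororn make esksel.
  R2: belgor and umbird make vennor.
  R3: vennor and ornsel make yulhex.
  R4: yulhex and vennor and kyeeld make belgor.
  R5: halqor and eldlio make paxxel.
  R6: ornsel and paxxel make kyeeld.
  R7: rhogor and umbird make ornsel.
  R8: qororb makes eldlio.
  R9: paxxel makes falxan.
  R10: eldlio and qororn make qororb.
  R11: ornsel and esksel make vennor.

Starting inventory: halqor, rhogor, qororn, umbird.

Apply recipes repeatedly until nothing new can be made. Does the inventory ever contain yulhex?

Using R7, rhogor and umbird make ornsel.
Using R1, rhogor, halqor, and qororn make esksel.
Using R11, ornsel and esksel make vennor.
vennor and ornsel → yulhex (R3).

Yes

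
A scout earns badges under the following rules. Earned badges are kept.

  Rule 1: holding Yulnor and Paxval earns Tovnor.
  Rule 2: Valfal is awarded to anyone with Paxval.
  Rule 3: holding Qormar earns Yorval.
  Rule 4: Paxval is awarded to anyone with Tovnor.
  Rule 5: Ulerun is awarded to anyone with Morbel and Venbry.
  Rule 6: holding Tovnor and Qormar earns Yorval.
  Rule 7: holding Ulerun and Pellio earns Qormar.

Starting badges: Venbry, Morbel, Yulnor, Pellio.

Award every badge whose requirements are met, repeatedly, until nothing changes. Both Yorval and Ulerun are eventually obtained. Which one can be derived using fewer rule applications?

Ulerun

Ulerun: With Morbel and Venbry, Ulerun is earned (Rule 5). [1 rule application]
Yorval: With Morbel and Venbry, Ulerun is earned (Rule 5). With Ulerun and Pellio, Qormar is earned (Rule 7). With Qormar, Yorval is earned (Rule 3). [3 rule applications]
Ulerun needs fewer.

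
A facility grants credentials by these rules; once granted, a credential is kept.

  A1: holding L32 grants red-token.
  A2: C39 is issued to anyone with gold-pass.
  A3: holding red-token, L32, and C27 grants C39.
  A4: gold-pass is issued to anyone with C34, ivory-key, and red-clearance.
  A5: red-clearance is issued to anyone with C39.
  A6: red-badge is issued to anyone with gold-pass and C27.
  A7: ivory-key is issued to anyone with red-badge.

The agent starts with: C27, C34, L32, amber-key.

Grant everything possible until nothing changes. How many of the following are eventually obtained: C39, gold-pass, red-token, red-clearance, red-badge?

3

Holding L32 grants red-token (A1).
Holding red-token, L32, and C27 grants C39 (A3).
Holding C39 grants red-clearance (A5).
C39: reached.
gold-pass would need C34, ivory-key, and red-clearance (A4), but ivory-key is never granted.
red-token: reached.
red-clearance: reached.
red-badge would need gold-pass and C27 (A6), but gold-pass is never granted.
Reached: C39, red-token, and red-clearance — 3 of the 5.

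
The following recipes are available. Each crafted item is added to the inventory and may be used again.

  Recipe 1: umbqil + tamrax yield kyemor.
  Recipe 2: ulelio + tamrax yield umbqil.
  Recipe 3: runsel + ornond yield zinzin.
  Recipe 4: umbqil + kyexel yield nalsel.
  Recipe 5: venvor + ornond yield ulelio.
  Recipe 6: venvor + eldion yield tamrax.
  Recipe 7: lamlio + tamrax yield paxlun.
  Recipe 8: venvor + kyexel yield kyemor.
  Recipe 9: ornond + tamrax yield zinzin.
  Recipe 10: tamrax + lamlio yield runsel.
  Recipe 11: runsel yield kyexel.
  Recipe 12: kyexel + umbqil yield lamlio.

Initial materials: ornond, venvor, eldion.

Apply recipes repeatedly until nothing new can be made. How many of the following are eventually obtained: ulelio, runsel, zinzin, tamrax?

Using Recipe 5, venvor and ornond make ulelio.
venvor + eldion → tamrax (Recipe 6).
Using Recipe 9, ornond and tamrax make zinzin.
ulelio: reached.
runsel would need tamrax and lamlio (Recipe 10), but lamlio is never obtained.
zinzin: reached.
tamrax: reached.
Reached: ulelio, zinzin, and tamrax — 3 of the 4.

3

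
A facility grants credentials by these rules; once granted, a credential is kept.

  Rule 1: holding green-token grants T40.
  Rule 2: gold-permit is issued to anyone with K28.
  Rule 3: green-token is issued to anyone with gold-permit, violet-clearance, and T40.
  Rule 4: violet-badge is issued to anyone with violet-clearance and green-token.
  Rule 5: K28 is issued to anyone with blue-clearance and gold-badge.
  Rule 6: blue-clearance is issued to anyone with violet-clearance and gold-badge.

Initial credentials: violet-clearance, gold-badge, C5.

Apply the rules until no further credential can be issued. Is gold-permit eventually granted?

Holding violet-clearance and gold-badge grants blue-clearance (Rule 6).
Holding blue-clearance and gold-badge grants K28 (Rule 5).
Holding K28 grants gold-permit (Rule 2).

Yes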